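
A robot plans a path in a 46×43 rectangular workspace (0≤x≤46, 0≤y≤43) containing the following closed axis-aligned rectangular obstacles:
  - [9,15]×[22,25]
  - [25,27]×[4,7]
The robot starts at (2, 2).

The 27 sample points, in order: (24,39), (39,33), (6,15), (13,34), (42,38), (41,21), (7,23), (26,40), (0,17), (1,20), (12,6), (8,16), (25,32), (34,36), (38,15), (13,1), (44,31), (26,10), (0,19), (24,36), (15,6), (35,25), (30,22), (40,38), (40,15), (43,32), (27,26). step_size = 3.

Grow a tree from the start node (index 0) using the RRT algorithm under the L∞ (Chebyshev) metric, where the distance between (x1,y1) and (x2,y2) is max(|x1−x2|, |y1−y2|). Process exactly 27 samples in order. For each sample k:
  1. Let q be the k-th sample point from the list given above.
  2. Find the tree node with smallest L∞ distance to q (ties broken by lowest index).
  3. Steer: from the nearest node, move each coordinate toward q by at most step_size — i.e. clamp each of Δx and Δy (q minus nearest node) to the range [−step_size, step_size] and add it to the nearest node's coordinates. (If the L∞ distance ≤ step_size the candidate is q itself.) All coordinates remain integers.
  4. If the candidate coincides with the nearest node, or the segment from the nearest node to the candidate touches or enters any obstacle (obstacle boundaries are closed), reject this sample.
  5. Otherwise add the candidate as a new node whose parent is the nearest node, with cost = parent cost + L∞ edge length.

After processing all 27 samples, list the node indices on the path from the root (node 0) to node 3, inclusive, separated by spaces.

1. q=(24,39) nearest=0 d=37 new=(5,5) → add node 1 parent=0 cost=3
2. q=(39,33) nearest=1 d=34 new=(8,8) → add node 2 parent=1 cost=6
3. q=(6,15) nearest=2 d=7 new=(6,11) → add node 3 parent=2 cost=9
4. q=(13,34) nearest=3 d=23 new=(9,14) → add node 4 parent=3 cost=12
5. q=(42,38) nearest=4 d=33 new=(12,17) → add node 5 parent=4 cost=15
6. q=(41,21) nearest=5 d=29 new=(15,20) → add node 6 parent=5 cost=18
7. q=(7,23) nearest=5 d=6 new=(9,20) → add node 7 parent=5 cost=18
8. q=(26,40) nearest=6 d=20 new=(18,23) → add node 8 parent=6 cost=21
9. q=(0,17) nearest=3 d=6 new=(3,14) → add node 9 parent=3 cost=12
10. q=(1,20) nearest=9 d=6 new=(1,17) → add node 10 parent=9 cost=15
11. q=(12,6) nearest=2 d=4 new=(11,6) → add node 11 parent=2 cost=9
12. q=(8,16) nearest=4 d=2 new=(8,16) → add node 12 parent=4 cost=14
13. q=(25,32) nearest=8 d=9 new=(21,26) → add node 13 parent=8 cost=24
14. q=(34,36) nearest=13 d=13 new=(24,29) → add node 14 parent=13 cost=27
15. q=(38,15) nearest=14 d=14 new=(27,26) → add node 15 parent=14 cost=30
16. q=(13,1) nearest=11 d=5 new=(13,3) → add node 16 parent=11 cost=12
17. q=(44,31) nearest=15 d=17 new=(30,29) → add node 17 parent=15 cost=33
18. q=(26,10) nearest=6 d=11 new=(18,17) → add node 18 parent=6 cost=21
19. q=(0,19) nearest=10 d=2 new=(0,19) → add node 19 parent=10 cost=17
20. q=(24,36) nearest=14 d=7 new=(24,32) → add node 20 parent=14 cost=30
21. q=(15,6) nearest=16 d=3 new=(15,6) → add node 21 parent=16 cost=15
22. q=(35,25) nearest=17 d=5 new=(33,26) → add node 22 parent=17 cost=36
23. q=(30,22) nearest=15 d=4 new=(30,23) → add node 23 parent=15 cost=33
24. q=(40,38) nearest=17 d=10 new=(33,32) → add node 24 parent=17 cost=36
25. q=(40,15) nearest=23 d=10 new=(33,20) → add node 25 parent=23 cost=36
26. q=(43,32) nearest=22 d=10 new=(36,29) → add node 26 parent=22 cost=39
27. q=(27,26) nearest=15 d=0 → coincident, reject

Path: 0 1 2 3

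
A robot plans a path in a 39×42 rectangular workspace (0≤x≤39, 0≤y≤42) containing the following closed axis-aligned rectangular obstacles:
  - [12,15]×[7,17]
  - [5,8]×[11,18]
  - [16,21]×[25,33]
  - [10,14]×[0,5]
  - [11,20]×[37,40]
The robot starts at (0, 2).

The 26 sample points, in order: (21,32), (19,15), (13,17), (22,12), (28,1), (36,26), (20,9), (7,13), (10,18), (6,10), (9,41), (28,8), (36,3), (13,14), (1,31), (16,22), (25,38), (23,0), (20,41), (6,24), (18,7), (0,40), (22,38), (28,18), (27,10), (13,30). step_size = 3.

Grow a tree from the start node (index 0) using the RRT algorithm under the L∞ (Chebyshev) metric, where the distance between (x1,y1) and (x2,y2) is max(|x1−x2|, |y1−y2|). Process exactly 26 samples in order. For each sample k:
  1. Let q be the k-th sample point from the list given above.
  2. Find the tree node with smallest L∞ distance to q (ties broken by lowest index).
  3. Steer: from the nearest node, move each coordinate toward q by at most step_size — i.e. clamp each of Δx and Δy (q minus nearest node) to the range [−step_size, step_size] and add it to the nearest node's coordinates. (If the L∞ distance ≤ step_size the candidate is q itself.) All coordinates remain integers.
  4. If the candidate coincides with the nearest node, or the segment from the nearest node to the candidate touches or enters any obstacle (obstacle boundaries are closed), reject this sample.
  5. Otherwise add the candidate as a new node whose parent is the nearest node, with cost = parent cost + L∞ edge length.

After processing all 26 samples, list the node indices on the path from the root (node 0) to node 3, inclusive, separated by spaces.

1. q=(21,32) nearest=0 d=30 new=(3,5) → add node 1 parent=0 cost=3
2. q=(19,15) nearest=1 d=16 new=(6,8) → add node 2 parent=1 cost=6
3. q=(13,17) nearest=2 d=9 new=(9,11) → add node 3 parent=2 cost=9
4. q=(22,12) nearest=3 d=13 new=(12,12) → blocked by [12,15]×[7,17], reject
5. q=(28,1) nearest=3 d=19 new=(12,8) → blocked by [12,15]×[7,17], reject
6. q=(36,26) nearest=3 d=27 new=(12,14) → blocked by [12,15]×[7,17], reject
7. q=(20,9) nearest=3 d=11 new=(12,9) → blocked by [12,15]×[7,17], reject
8. q=(7,13) nearest=3 d=2 new=(7,13) → blocked by [5,8]×[11,18], reject
9. q=(10,18) nearest=3 d=7 new=(10,14) → add node 4 parent=3 cost=12
10. q=(6,10) nearest=2 d=2 new=(6,10) → add node 5 parent=2 cost=8
11. q=(9,41) nearest=4 d=27 new=(9,17) → add node 6 parent=4 cost=15
12. q=(28,8) nearest=4 d=18 new=(13,11) → blocked by [12,15]×[7,17], reject
13. q=(36,3) nearest=4 d=26 new=(13,11) → blocked by [12,15]×[7,17], reject
14. q=(13,14) nearest=4 d=3 new=(13,14) → blocked by [12,15]×[7,17], reject
15. q=(1,31) nearest=6 d=14 new=(6,20) → blocked by [5,8]×[11,18], reject
16. q=(16,22) nearest=6 d=7 new=(12,20) → add node 7 parent=6 cost=18
17. q=(25,38) nearest=7 d=18 new=(15,23) → add node 8 parent=7 cost=21
18. q=(23,0) nearest=3 d=14 new=(12,8) → blocked by [12,15]×[7,17], reject
19. q=(20,41) nearest=8 d=18 new=(18,26) → blocked by [16,21]×[25,33], reject
20. q=(6,24) nearest=7 d=6 new=(9,23) → add node 9 parent=7 cost=21
21. q=(18,7) nearest=4 d=8 new=(13,11) → blocked by [12,15]×[7,17], reject
22. q=(0,40) nearest=8 d=17 new=(12,26) → add node 10 parent=8 cost=24
23. q=(22,38) nearest=10 d=12 new=(15,29) → add node 11 parent=10 cost=27
24. q=(28,18) nearest=8 d=13 new=(18,20) → add node 12 parent=8 cost=24
25. q=(27,10) nearest=12 d=10 new=(21,17) → add node 13 parent=12 cost=27
26. q=(13,30) nearest=11 d=2 new=(13,30) → add node 14 parent=11 cost=29

Path: 0 1 2 3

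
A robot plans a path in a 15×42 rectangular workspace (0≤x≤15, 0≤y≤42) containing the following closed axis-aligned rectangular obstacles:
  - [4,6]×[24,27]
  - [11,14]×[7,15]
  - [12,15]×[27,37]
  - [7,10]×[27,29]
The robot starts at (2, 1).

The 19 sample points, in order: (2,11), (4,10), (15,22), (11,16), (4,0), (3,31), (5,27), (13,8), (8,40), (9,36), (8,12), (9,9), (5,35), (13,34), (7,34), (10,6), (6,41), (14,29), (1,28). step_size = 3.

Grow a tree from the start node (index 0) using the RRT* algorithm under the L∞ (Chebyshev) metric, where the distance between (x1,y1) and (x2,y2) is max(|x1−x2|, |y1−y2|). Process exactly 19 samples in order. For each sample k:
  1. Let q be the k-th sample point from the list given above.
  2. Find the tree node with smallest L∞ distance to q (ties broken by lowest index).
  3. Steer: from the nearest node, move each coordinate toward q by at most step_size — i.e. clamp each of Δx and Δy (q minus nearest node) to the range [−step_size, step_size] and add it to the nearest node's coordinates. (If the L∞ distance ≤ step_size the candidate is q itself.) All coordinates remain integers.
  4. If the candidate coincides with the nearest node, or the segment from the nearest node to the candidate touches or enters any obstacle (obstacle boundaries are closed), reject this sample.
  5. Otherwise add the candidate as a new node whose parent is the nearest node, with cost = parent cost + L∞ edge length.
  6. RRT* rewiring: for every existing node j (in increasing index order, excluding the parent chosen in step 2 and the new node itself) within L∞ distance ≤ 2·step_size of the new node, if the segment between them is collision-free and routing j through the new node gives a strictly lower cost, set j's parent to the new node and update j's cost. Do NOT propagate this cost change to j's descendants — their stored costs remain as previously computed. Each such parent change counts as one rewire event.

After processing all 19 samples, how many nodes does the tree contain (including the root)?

1. q=(2,11) nearest=0 d=10 new=(2,4) → add node 1 parent=0 cost=3
2. q=(4,10) nearest=1 d=6 new=(4,7) → add node 2 parent=1 cost=6
3. q=(15,22) nearest=2 d=15 new=(7,10) → add node 3 parent=2 cost=9
4. q=(11,16) nearest=3 d=6 new=(10,13) → add node 4 parent=3 cost=12
5. q=(4,0) nearest=0 d=2 new=(4,0) → add node 5 parent=0 cost=2
6. q=(3,31) nearest=4 d=18 new=(7,16) → add node 6 parent=4 cost=15
7. q=(5,27) nearest=6 d=11 new=(5,19) → add node 7 parent=6 cost=18
8. q=(13,8) nearest=4 d=5 new=(13,10) → blocked by [11,14]×[7,15], reject
9. q=(8,40) nearest=7 d=21 new=(8,22) → add node 8 parent=7 cost=21
10. q=(9,36) nearest=8 d=14 new=(9,25) → add node 9 parent=8 cost=24
11. q=(8,12) nearest=3 d=2 new=(8,12) → add node 10 parent=3 cost=11
12. q=(9,9) nearest=3 d=2 new=(9,9) → add node 11 parent=3 cost=11
13. q=(5,35) nearest=9 d=10 new=(6,28) → blocked by [7,10]×[27,29], reject
14. q=(13,34) nearest=9 d=9 new=(12,28) → blocked by [12,15]×[27,37], reject
15. q=(7,34) nearest=9 d=9 new=(7,28) → blocked by [7,10]×[27,29], reject
16. q=(10,6) nearest=11 d=3 new=(10,6) → add node 12 parent=11 cost=14
17. q=(6,41) nearest=9 d=16 new=(6,28) → blocked by [7,10]×[27,29], reject
18. q=(14,29) nearest=9 d=5 new=(12,28) → blocked by [12,15]×[27,37], reject
19. q=(1,28) nearest=8 d=7 new=(5,25) → blocked by [4,6]×[24,27], reject

Node count: 13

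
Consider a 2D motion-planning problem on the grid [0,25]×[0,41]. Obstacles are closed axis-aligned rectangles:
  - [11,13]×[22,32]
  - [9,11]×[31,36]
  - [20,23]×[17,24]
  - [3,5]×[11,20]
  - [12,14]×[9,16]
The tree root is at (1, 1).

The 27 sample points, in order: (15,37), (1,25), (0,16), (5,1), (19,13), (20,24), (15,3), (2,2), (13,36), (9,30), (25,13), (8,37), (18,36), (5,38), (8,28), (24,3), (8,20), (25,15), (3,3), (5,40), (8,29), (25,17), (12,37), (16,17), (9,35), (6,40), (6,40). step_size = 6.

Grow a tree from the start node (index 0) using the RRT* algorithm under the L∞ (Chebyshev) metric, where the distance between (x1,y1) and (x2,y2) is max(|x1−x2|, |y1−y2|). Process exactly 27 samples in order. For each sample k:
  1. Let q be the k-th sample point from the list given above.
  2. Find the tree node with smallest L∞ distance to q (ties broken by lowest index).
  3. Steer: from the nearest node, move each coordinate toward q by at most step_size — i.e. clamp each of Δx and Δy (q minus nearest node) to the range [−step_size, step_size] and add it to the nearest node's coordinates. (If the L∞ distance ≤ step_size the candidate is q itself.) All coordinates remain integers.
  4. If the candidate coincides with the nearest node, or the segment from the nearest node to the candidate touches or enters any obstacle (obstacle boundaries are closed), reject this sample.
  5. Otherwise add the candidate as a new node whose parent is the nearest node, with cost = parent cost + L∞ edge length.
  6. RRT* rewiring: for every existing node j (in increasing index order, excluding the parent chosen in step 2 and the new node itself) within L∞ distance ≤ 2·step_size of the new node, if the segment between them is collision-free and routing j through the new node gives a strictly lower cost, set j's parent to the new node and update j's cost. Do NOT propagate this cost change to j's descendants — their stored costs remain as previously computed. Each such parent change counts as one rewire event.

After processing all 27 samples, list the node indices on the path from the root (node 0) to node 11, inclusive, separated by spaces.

Path: 0 1 5 7 11

1. q=(15,37) nearest=0 d=36 new=(7,7) → add node 1 parent=0 cost=6
2. q=(1,25) nearest=1 d=18 new=(1,13) → blocked by [3,5]×[11,20], reject
3. q=(0,16) nearest=1 d=9 new=(1,13) → blocked by [3,5]×[11,20], reject
4. q=(5,1) nearest=0 d=4 new=(5,1) → add node 2 parent=0 cost=4
5. q=(19,13) nearest=1 d=12 new=(13,13) → blocked by [12,14]×[9,16], reject
6. q=(20,24) nearest=1 d=17 new=(13,13) → blocked by [12,14]×[9,16], reject
7. q=(15,3) nearest=1 d=8 new=(13,3) → add node 3 parent=1 cost=12
8. q=(2,2) nearest=0 d=1 new=(2,2) → add node 4 parent=0 cost=1
9. q=(13,36) nearest=1 d=29 new=(13,13) → blocked by [12,14]×[9,16], reject
10. q=(9,30) nearest=1 d=23 new=(9,13) → add node 5 parent=1 cost=12
11. q=(25,13) nearest=3 d=12 new=(19,9) → add node 6 parent=3 cost=18
12. q=(8,37) nearest=5 d=24 new=(8,19) → add node 7 parent=5 cost=18
13. q=(18,36) nearest=7 d=17 new=(14,25) → blocked by [11,13]×[22,32], reject
14. q=(5,38) nearest=7 d=19 new=(5,25) → add node 8 parent=7 cost=24
15. q=(8,28) nearest=8 d=3 new=(8,28) → add node 9 parent=8 cost=27
16. q=(24,3) nearest=6 d=6 new=(24,3) → add node 10 parent=6 cost=24
17. q=(8,20) nearest=7 d=1 new=(8,20) → add node 11 parent=7 cost=19
18. q=(25,15) nearest=6 d=6 new=(25,15) → add node 12 parent=6 cost=24
19. q=(3,3) nearest=4 d=1 new=(3,3) → add node 13 parent=4 cost=2
20. q=(5,40) nearest=9 d=12 new=(5,34) → add node 14 parent=9 cost=33
21. q=(8,29) nearest=9 d=1 new=(8,29) → add node 15 parent=9 cost=28
22. q=(25,17) nearest=12 d=2 new=(25,17) → add node 16 parent=12 cost=26
23. q=(12,37) nearest=14 d=7 new=(11,37) → blocked by [9,11]×[31,36], reject
24. q=(16,17) nearest=5 d=7 new=(15,17) → blocked by [12,14]×[9,16], reject
25. q=(9,35) nearest=14 d=4 new=(9,35) → blocked by [9,11]×[31,36], reject
26. q=(6,40) nearest=14 d=6 new=(6,40) → add node 17 parent=14 cost=39
27. q=(6,40) nearest=17 d=0 → coincident, reject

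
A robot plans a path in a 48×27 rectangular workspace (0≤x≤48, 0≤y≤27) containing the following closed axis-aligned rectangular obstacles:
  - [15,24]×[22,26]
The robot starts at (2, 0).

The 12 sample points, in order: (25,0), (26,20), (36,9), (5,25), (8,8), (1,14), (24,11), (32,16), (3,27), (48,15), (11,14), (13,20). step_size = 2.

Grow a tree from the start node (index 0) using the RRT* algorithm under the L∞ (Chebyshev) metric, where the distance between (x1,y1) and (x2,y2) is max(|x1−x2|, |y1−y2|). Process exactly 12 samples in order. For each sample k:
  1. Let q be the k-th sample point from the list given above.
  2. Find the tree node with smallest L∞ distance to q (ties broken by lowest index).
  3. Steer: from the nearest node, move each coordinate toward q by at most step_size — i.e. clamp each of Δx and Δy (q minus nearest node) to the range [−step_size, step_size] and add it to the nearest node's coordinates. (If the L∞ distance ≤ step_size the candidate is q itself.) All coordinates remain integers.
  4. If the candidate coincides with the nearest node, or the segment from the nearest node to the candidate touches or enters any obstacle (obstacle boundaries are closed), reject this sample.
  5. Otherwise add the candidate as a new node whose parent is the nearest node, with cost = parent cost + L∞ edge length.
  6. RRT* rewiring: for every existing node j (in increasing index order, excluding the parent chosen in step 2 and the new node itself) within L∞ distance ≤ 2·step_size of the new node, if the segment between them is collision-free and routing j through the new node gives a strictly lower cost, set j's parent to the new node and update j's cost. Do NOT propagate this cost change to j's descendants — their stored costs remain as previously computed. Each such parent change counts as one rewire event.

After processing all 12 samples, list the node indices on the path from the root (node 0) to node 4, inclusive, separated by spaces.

Path: 0 1 2 3 4

1. q=(25,0) nearest=0 d=23 new=(4,0) → add node 1 parent=0 cost=2
2. q=(26,20) nearest=1 d=22 new=(6,2) → add node 2 parent=1 cost=4
3. q=(36,9) nearest=2 d=30 new=(8,4) → add node 3 parent=2 cost=6
4. q=(5,25) nearest=3 d=21 new=(6,6) → add node 4 parent=3 cost=8
5. q=(8,8) nearest=4 d=2 new=(8,8) → add node 5 parent=4 cost=10
6. q=(1,14) nearest=5 d=7 new=(6,10) → add node 6 parent=5 cost=12
7. q=(24,11) nearest=3 d=16 new=(10,6) → add node 7 parent=3 cost=8
8. q=(32,16) nearest=7 d=22 new=(12,8) → add node 8 parent=7 cost=10
9. q=(3,27) nearest=6 d=17 new=(4,12) → add node 9 parent=6 cost=14
10. q=(48,15) nearest=8 d=36 new=(14,10) → add node 10 parent=8 cost=12
11. q=(11,14) nearest=10 d=4 new=(12,12) → add node 11 parent=10 cost=14
12. q=(13,20) nearest=11 d=8 new=(13,14) → add node 12 parent=11 cost=16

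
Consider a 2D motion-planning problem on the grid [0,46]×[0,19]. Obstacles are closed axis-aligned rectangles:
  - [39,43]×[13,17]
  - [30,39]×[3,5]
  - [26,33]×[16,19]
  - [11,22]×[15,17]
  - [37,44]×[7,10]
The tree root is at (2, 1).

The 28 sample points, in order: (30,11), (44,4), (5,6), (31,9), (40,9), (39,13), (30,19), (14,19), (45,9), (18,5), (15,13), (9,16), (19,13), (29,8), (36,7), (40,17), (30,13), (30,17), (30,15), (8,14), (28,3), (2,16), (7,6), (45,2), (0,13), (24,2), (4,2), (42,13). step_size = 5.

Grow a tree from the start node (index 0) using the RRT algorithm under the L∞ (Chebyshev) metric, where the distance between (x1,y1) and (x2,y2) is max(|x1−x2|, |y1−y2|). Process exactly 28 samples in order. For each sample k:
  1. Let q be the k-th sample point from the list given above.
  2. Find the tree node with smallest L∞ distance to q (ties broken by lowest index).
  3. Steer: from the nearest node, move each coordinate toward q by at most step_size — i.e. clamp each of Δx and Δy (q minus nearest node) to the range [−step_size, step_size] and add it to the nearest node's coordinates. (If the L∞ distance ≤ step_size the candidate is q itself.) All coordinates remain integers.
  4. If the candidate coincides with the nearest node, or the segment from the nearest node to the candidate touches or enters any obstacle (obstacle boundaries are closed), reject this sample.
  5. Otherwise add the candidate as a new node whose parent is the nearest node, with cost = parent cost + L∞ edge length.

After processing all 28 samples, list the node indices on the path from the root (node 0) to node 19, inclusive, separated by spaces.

1. q=(30,11) nearest=0 d=28 new=(7,6) → add node 1 parent=0 cost=5
2. q=(44,4) nearest=1 d=37 new=(12,4) → add node 2 parent=1 cost=10
3. q=(5,6) nearest=1 d=2 new=(5,6) → add node 3 parent=1 cost=7
4. q=(31,9) nearest=2 d=19 new=(17,9) → add node 4 parent=2 cost=15
5. q=(40,9) nearest=4 d=23 new=(22,9) → add node 5 parent=4 cost=20
6. q=(39,13) nearest=5 d=17 new=(27,13) → add node 6 parent=5 cost=25
7. q=(30,19) nearest=6 d=6 new=(30,18) → blocked by [26,33]×[16,19], reject
8. q=(14,19) nearest=4 d=10 new=(14,14) → add node 7 parent=4 cost=20
9. q=(45,9) nearest=6 d=18 new=(32,9) → add node 8 parent=6 cost=30
10. q=(18,5) nearest=4 d=4 new=(18,5) → add node 9 parent=4 cost=19
11. q=(15,13) nearest=7 d=1 new=(15,13) → add node 10 parent=7 cost=21
12. q=(9,16) nearest=7 d=5 new=(9,16) → blocked by [11,22]×[15,17], reject
13. q=(19,13) nearest=4 d=4 new=(19,13) → add node 11 parent=4 cost=19
14. q=(29,8) nearest=8 d=3 new=(29,8) → add node 12 parent=8 cost=33
15. q=(36,7) nearest=8 d=4 new=(36,7) → add node 13 parent=8 cost=34
16. q=(40,17) nearest=8 d=8 new=(37,14) → add node 14 parent=8 cost=35
17. q=(30,13) nearest=6 d=3 new=(30,13) → add node 15 parent=6 cost=28
18. q=(30,17) nearest=6 d=4 new=(30,17) → blocked by [26,33]×[16,19], reject
19. q=(30,15) nearest=15 d=2 new=(30,15) → add node 16 parent=15 cost=30
20. q=(8,14) nearest=7 d=6 new=(9,14) → add node 17 parent=7 cost=25
21. q=(28,3) nearest=12 d=5 new=(28,3) → add node 18 parent=12 cost=38
22. q=(2,16) nearest=17 d=7 new=(4,16) → add node 19 parent=17 cost=30
23. q=(7,6) nearest=1 d=0 → coincident, reject
24. q=(45,2) nearest=13 d=9 new=(41,2) → blocked by [30,39]×[3,5], reject
25. q=(0,13) nearest=19 d=4 new=(0,13) → add node 20 parent=19 cost=34
26. q=(24,2) nearest=18 d=4 new=(24,2) → add node 21 parent=18 cost=42
27. q=(4,2) nearest=0 d=2 new=(4,2) → add node 22 parent=0 cost=2
28. q=(42,13) nearest=14 d=5 new=(42,13) → blocked by [39,43]×[13,17], reject

Path: 0 1 2 4 7 17 19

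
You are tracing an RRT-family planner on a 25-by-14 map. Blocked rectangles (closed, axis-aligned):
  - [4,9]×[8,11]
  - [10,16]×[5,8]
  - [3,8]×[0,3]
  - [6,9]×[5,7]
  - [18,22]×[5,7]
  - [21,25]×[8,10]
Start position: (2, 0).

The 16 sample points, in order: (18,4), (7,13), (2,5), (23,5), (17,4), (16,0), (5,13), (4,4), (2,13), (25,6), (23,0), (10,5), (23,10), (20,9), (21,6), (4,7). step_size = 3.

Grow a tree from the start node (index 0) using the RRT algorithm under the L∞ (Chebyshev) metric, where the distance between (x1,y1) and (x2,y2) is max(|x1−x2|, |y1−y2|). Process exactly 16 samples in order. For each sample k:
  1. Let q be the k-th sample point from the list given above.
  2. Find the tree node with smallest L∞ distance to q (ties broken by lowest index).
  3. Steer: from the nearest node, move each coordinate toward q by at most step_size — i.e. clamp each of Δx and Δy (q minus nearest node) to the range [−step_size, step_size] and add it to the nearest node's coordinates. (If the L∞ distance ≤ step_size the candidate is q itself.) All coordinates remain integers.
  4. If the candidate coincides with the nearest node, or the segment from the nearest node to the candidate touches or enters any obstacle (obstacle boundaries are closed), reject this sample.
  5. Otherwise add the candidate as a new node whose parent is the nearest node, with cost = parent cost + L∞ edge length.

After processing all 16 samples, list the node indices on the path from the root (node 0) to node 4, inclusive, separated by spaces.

Path: 0 1 2 4

1. q=(18,4) nearest=0 d=16 new=(5,3) → blocked by [3,8]×[0,3], reject
2. q=(7,13) nearest=0 d=13 new=(5,3) → blocked by [3,8]×[0,3], reject
3. q=(2,5) nearest=0 d=5 new=(2,3) → add node 1 parent=0 cost=3
4. q=(23,5) nearest=0 d=21 new=(5,3) → blocked by [3,8]×[0,3], reject
5. q=(17,4) nearest=0 d=15 new=(5,3) → blocked by [3,8]×[0,3], reject
6. q=(16,0) nearest=0 d=14 new=(5,0) → blocked by [3,8]×[0,3], reject
7. q=(5,13) nearest=1 d=10 new=(5,6) → add node 2 parent=1 cost=6
8. q=(4,4) nearest=1 d=2 new=(4,4) → add node 3 parent=1 cost=5
9. q=(2,13) nearest=2 d=7 new=(2,9) → add node 4 parent=2 cost=9
10. q=(25,6) nearest=2 d=20 new=(8,6) → blocked by [6,9]×[5,7], reject
11. q=(23,0) nearest=2 d=18 new=(8,3) → blocked by [3,8]×[0,3], reject
12. q=(10,5) nearest=2 d=5 new=(8,5) → blocked by [6,9]×[5,7], reject
13. q=(23,10) nearest=2 d=18 new=(8,9) → blocked by [4,9]×[8,11], reject
14. q=(20,9) nearest=2 d=15 new=(8,9) → blocked by [4,9]×[8,11], reject
15. q=(21,6) nearest=2 d=16 new=(8,6) → blocked by [6,9]×[5,7], reject
16. q=(4,7) nearest=2 d=1 new=(4,7) → add node 5 parent=2 cost=7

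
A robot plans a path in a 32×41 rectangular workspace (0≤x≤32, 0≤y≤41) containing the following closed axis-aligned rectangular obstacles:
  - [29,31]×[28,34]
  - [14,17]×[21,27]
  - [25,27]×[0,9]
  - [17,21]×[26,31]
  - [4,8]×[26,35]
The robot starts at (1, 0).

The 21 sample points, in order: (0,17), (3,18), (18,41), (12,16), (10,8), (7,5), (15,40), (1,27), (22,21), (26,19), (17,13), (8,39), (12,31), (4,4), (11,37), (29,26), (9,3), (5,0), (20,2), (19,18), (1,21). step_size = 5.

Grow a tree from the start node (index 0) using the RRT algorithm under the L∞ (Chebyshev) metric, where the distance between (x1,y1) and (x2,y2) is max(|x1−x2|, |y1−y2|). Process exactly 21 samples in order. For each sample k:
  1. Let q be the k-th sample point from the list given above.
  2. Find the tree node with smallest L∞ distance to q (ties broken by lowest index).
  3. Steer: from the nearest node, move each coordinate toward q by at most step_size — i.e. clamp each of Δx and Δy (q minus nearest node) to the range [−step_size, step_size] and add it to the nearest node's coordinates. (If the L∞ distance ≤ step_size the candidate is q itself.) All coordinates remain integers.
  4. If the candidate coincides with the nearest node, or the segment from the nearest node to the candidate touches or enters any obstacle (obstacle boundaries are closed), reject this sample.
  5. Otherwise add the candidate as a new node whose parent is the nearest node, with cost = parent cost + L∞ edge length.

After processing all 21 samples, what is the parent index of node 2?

Parent of node 2: 1

1. q=(0,17) nearest=0 d=17 new=(0,5) → add node 1 parent=0 cost=5
2. q=(3,18) nearest=1 d=13 new=(3,10) → add node 2 parent=1 cost=10
3. q=(18,41) nearest=2 d=31 new=(8,15) → add node 3 parent=2 cost=15
4. q=(12,16) nearest=3 d=4 new=(12,16) → add node 4 parent=3 cost=19
5. q=(10,8) nearest=2 d=7 new=(8,8) → add node 5 parent=2 cost=15
6. q=(7,5) nearest=5 d=3 new=(7,5) → add node 6 parent=5 cost=18
7. q=(15,40) nearest=4 d=24 new=(15,21) → blocked by [14,17]×[21,27], reject
8. q=(1,27) nearest=4 d=11 new=(7,21) → add node 7 parent=4 cost=24
9. q=(22,21) nearest=4 d=10 new=(17,21) → blocked by [14,17]×[21,27], reject
10. q=(26,19) nearest=4 d=14 new=(17,19) → add node 8 parent=4 cost=24
11. q=(17,13) nearest=4 d=5 new=(17,13) → add node 9 parent=4 cost=24
12. q=(8,39) nearest=7 d=18 new=(8,26) → blocked by [4,8]×[26,35], reject
13. q=(12,31) nearest=7 d=10 new=(12,26) → add node 10 parent=7 cost=29
14. q=(4,4) nearest=6 d=3 new=(4,4) → add node 11 parent=6 cost=21
15. q=(11,37) nearest=10 d=11 new=(11,31) → add node 12 parent=10 cost=34
16. q=(29,26) nearest=8 d=12 new=(22,24) → add node 13 parent=8 cost=29
17. q=(9,3) nearest=6 d=2 new=(9,3) → add node 14 parent=6 cost=20
18. q=(5,0) nearest=0 d=4 new=(5,0) → add node 15 parent=0 cost=4
19. q=(20,2) nearest=9 d=11 new=(20,8) → add node 16 parent=9 cost=29
20. q=(19,18) nearest=8 d=2 new=(19,18) → add node 17 parent=8 cost=26
21. q=(1,21) nearest=7 d=6 new=(2,21) → add node 18 parent=7 cost=29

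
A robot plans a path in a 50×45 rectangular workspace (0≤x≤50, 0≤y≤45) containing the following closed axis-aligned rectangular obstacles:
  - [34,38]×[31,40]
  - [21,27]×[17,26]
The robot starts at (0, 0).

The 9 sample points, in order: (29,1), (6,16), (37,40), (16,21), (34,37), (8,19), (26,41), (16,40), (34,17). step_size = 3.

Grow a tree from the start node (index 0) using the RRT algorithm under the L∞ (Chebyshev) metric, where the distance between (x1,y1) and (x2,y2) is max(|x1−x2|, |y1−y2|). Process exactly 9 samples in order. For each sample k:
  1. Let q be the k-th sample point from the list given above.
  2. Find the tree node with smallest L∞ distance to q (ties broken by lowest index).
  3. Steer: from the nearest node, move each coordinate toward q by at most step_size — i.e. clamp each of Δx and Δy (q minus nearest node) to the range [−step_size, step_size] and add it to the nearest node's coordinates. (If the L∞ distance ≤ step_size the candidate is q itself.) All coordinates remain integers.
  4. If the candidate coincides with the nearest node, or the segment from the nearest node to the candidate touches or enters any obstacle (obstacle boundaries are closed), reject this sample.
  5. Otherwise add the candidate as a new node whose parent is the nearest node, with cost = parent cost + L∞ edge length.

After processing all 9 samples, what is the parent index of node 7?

1. q=(29,1) nearest=0 d=29 new=(3,1) → add node 1 parent=0 cost=3
2. q=(6,16) nearest=1 d=15 new=(6,4) → add node 2 parent=1 cost=6
3. q=(37,40) nearest=2 d=36 new=(9,7) → add node 3 parent=2 cost=9
4. q=(16,21) nearest=3 d=14 new=(12,10) → add node 4 parent=3 cost=12
5. q=(34,37) nearest=4 d=27 new=(15,13) → add node 5 parent=4 cost=15
6. q=(8,19) nearest=5 d=7 new=(12,16) → add node 6 parent=5 cost=18
7. q=(26,41) nearest=6 d=25 new=(15,19) → add node 7 parent=6 cost=21
8. q=(16,40) nearest=7 d=21 new=(16,22) → add node 8 parent=7 cost=24
9. q=(34,17) nearest=8 d=18 new=(19,19) → add node 9 parent=8 cost=27

Parent of node 7: 6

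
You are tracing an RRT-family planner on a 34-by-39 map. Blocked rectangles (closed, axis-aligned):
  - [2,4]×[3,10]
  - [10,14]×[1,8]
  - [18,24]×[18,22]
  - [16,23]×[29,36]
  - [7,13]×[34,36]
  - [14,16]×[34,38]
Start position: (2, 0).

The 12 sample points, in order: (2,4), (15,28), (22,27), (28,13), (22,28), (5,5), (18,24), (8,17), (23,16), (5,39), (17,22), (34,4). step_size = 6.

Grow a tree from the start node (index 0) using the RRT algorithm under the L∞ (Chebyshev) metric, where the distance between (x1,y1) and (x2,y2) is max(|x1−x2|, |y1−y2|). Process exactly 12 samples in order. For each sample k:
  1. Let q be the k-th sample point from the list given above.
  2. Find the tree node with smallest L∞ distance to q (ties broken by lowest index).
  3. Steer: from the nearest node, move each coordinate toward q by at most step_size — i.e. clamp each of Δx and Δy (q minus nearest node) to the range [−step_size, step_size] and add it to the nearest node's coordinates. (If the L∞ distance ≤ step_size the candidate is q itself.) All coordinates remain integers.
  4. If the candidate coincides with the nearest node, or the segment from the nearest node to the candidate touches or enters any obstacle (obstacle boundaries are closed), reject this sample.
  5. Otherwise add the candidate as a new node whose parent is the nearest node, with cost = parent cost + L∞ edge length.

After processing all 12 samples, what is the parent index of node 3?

1. q=(2,4) nearest=0 d=4 new=(2,4) → blocked by [2,4]×[3,10], reject
2. q=(15,28) nearest=0 d=28 new=(8,6) → add node 1 parent=0 cost=6
3. q=(22,27) nearest=1 d=21 new=(14,12) → blocked by [10,14]×[1,8], reject
4. q=(28,13) nearest=1 d=20 new=(14,12) → blocked by [10,14]×[1,8], reject
5. q=(22,28) nearest=1 d=22 new=(14,12) → blocked by [10,14]×[1,8], reject
6. q=(5,5) nearest=1 d=3 new=(5,5) → add node 2 parent=1 cost=9
7. q=(18,24) nearest=1 d=18 new=(14,12) → blocked by [10,14]×[1,8], reject
8. q=(8,17) nearest=1 d=11 new=(8,12) → add node 3 parent=1 cost=12
9. q=(23,16) nearest=1 d=15 new=(14,12) → blocked by [10,14]×[1,8], reject
10. q=(5,39) nearest=3 d=27 new=(5,18) → add node 4 parent=3 cost=18
11. q=(17,22) nearest=3 d=10 new=(14,18) → add node 5 parent=3 cost=18
12. q=(34,4) nearest=5 d=20 new=(20,12) → add node 6 parent=5 cost=24

Parent of node 3: 1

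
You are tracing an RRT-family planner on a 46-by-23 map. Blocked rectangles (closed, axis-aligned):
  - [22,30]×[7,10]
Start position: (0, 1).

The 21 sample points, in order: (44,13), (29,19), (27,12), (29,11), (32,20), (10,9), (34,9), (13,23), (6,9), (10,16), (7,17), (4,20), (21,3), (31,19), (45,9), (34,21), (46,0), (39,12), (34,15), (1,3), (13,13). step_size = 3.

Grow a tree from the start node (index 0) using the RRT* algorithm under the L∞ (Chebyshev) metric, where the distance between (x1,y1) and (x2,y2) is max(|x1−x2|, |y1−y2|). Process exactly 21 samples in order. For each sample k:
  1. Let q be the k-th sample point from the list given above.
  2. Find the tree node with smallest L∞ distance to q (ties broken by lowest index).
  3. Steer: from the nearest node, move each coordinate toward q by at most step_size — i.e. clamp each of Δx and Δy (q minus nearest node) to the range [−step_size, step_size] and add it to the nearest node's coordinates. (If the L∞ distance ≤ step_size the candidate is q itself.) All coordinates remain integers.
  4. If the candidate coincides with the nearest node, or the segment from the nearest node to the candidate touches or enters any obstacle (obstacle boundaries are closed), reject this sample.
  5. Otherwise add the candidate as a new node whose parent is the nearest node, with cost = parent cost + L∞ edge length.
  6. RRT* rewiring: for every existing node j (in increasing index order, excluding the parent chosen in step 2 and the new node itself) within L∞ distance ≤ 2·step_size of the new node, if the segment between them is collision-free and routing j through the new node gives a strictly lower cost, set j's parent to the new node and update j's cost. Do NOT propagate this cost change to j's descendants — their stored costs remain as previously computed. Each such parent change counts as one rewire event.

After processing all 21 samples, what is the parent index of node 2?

Parent of node 2: 1

1. q=(44,13) nearest=0 d=44 new=(3,4) → add node 1 parent=0 cost=3
2. q=(29,19) nearest=1 d=26 new=(6,7) → add node 2 parent=1 cost=6
3. q=(27,12) nearest=2 d=21 new=(9,10) → add node 3 parent=2 cost=9
4. q=(29,11) nearest=3 d=20 new=(12,11) → add node 4 parent=3 cost=12
5. q=(32,20) nearest=4 d=20 new=(15,14) → add node 5 parent=4 cost=15
6. q=(10,9) nearest=3 d=1 new=(10,9) → add node 6 parent=3 cost=10
7. q=(34,9) nearest=5 d=19 new=(18,11) → add node 7 parent=5 cost=18
8. q=(13,23) nearest=5 d=9 new=(13,17) → add node 8 parent=5 cost=18
9. q=(6,9) nearest=2 d=2 new=(6,9) → add node 9 parent=2 cost=8
10. q=(10,16) nearest=8 d=3 new=(10,16) → add node 10 parent=8 cost=21
11. q=(7,17) nearest=10 d=3 new=(7,17) → add node 11 parent=10 cost=24
12. q=(4,20) nearest=11 d=3 new=(4,20) → add node 12 parent=11 cost=27
13. q=(21,3) nearest=7 d=8 new=(21,8) → add node 13 parent=7 cost=21
14. q=(31,19) nearest=13 d=11 new=(24,11) → blocked by [22,30]×[7,10], reject
15. q=(45,9) nearest=13 d=24 new=(24,9) → blocked by [22,30]×[7,10], reject
16. q=(34,21) nearest=13 d=13 new=(24,11) → blocked by [22,30]×[7,10], reject
17. q=(46,0) nearest=13 d=25 new=(24,5) → blocked by [22,30]×[7,10], reject
18. q=(39,12) nearest=13 d=18 new=(24,11) → blocked by [22,30]×[7,10], reject
19. q=(34,15) nearest=13 d=13 new=(24,11) → blocked by [22,30]×[7,10], reject
20. q=(1,3) nearest=0 d=2 new=(1,3) → add node 14 parent=0 cost=2
21. q=(13,13) nearest=4 d=2 new=(13,13) → add node 15 parent=4 cost=14; rewire 10→15 (17<21); rewire 11→15 (20<24)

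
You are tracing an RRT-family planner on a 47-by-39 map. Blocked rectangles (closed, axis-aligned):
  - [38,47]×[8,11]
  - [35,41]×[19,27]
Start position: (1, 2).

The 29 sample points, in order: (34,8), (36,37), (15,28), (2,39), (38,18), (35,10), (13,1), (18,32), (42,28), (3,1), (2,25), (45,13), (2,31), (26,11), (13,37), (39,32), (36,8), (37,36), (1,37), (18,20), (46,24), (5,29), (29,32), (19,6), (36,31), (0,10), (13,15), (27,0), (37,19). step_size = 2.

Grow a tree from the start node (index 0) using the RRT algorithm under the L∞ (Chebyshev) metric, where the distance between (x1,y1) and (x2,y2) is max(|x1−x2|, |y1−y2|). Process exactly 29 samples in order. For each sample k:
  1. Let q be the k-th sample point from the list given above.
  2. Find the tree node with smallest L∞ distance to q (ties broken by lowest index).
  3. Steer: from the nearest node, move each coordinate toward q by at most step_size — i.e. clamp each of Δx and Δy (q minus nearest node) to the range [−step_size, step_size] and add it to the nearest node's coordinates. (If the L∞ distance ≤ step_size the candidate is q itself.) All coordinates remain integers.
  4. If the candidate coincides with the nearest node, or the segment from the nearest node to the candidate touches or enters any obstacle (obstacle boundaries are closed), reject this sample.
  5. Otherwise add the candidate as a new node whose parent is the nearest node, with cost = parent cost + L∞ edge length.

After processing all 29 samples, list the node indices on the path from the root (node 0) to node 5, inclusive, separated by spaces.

Path: 0 1 2 3 5

1. q=(34,8) nearest=0 d=33 new=(3,4) → add node 1 parent=0 cost=2
2. q=(36,37) nearest=1 d=33 new=(5,6) → add node 2 parent=1 cost=4
3. q=(15,28) nearest=2 d=22 new=(7,8) → add node 3 parent=2 cost=6
4. q=(2,39) nearest=3 d=31 new=(5,10) → add node 4 parent=3 cost=8
5. q=(38,18) nearest=3 d=31 new=(9,10) → add node 5 parent=3 cost=8
6. q=(35,10) nearest=5 d=26 new=(11,10) → add node 6 parent=5 cost=10
7. q=(13,1) nearest=3 d=7 new=(9,6) → add node 7 parent=3 cost=8
8. q=(18,32) nearest=4 d=22 new=(7,12) → add node 8 parent=4 cost=10
9. q=(42,28) nearest=6 d=31 new=(13,12) → add node 9 parent=6 cost=12
10. q=(3,1) nearest=0 d=2 new=(3,1) → add node 10 parent=0 cost=2
11. q=(2,25) nearest=8 d=13 new=(5,14) → add node 11 parent=8 cost=12
12. q=(45,13) nearest=9 d=32 new=(15,13) → add node 12 parent=9 cost=14
13. q=(2,31) nearest=11 d=17 new=(3,16) → add node 13 parent=11 cost=14
14. q=(26,11) nearest=12 d=11 new=(17,11) → add node 14 parent=12 cost=16
15. q=(13,37) nearest=13 d=21 new=(5,18) → add node 15 parent=13 cost=16
16. q=(39,32) nearest=14 d=22 new=(19,13) → add node 16 parent=14 cost=18
17. q=(36,8) nearest=16 d=17 new=(21,11) → add node 17 parent=16 cost=20
18. q=(37,36) nearest=12 d=23 new=(17,15) → add node 18 parent=12 cost=16
19. q=(1,37) nearest=15 d=19 new=(3,20) → add node 19 parent=15 cost=18
20. q=(18,20) nearest=18 d=5 new=(18,17) → add node 20 parent=18 cost=18
21. q=(46,24) nearest=17 d=25 new=(23,13) → add node 21 parent=17 cost=22
22. q=(5,29) nearest=19 d=9 new=(5,22) → add node 22 parent=19 cost=20
23. q=(29,32) nearest=20 d=15 new=(20,19) → add node 23 parent=20 cost=20
24. q=(19,6) nearest=14 d=5 new=(19,9) → add node 24 parent=14 cost=18
25. q=(36,31) nearest=23 d=16 new=(22,21) → add node 25 parent=23 cost=22
26. q=(0,10) nearest=2 d=5 new=(3,8) → add node 26 parent=2 cost=6
27. q=(13,15) nearest=12 d=2 new=(13,15) → add node 27 parent=12 cost=16
28. q=(27,0) nearest=24 d=9 new=(21,7) → add node 28 parent=24 cost=20
29. q=(37,19) nearest=21 d=14 new=(25,15) → add node 29 parent=21 cost=24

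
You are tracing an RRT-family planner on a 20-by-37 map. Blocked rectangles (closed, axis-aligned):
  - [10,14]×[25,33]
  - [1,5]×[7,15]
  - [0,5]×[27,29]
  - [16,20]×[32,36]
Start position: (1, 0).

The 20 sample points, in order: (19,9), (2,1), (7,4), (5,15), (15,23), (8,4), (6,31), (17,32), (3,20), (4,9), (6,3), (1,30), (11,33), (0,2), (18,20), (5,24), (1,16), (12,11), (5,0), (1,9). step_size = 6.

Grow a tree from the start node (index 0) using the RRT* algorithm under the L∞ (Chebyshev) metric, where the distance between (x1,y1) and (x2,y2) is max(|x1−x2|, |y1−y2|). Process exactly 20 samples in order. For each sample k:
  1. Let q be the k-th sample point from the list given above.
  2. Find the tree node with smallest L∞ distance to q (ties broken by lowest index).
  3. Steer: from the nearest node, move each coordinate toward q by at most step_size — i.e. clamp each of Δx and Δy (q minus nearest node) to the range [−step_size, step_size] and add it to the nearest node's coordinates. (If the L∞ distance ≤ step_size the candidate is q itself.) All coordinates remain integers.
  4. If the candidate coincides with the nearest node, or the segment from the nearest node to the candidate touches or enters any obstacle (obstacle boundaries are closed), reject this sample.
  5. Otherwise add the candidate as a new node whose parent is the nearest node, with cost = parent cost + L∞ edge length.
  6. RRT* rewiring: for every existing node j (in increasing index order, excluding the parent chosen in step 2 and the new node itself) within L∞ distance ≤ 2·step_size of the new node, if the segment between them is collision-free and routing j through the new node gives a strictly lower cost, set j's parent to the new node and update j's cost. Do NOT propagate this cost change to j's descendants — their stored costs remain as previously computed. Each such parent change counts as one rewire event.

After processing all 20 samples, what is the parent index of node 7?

Parent of node 7: 6

1. q=(19,9) nearest=0 d=18 new=(7,6) → add node 1 parent=0 cost=6
2. q=(2,1) nearest=0 d=1 new=(2,1) → add node 2 parent=0 cost=1
3. q=(7,4) nearest=1 d=2 new=(7,4) → add node 3 parent=1 cost=8
4. q=(5,15) nearest=1 d=9 new=(5,12) → blocked by [1,5]×[7,15], reject
5. q=(15,23) nearest=1 d=17 new=(13,12) → add node 4 parent=1 cost=12
6. q=(8,4) nearest=3 d=1 new=(8,4) → add node 5 parent=3 cost=9
7. q=(6,31) nearest=4 d=19 new=(7,18) → add node 6 parent=4 cost=18
8. q=(17,32) nearest=6 d=14 new=(13,24) → add node 7 parent=6 cost=24
9. q=(3,20) nearest=6 d=4 new=(3,20) → add node 8 parent=6 cost=22
10. q=(4,9) nearest=1 d=3 new=(4,9) → blocked by [1,5]×[7,15], reject
11. q=(6,3) nearest=3 d=1 new=(6,3) → add node 9 parent=3 cost=9
12. q=(1,30) nearest=8 d=10 new=(1,26) → add node 10 parent=8 cost=28
13. q=(11,33) nearest=7 d=9 new=(11,30) → blocked by [10,14]×[25,33], reject
14. q=(0,2) nearest=0 d=2 new=(0,2) → add node 11 parent=0 cost=2; rewire 9→11 (8<9)
15. q=(18,20) nearest=7 d=5 new=(18,20) → add node 12 parent=7 cost=29
16. q=(5,24) nearest=8 d=4 new=(5,24) → add node 13 parent=8 cost=26
17. q=(1,16) nearest=8 d=4 new=(1,16) → add node 14 parent=8 cost=26
18. q=(12,11) nearest=4 d=1 new=(12,11) → add node 15 parent=4 cost=13; rewire 12→15 (22<29)
19. q=(5,0) nearest=2 d=3 new=(5,0) → add node 16 parent=2 cost=4; rewire 5→16 (8<9); rewire 9→16 (7<8)
20. q=(1,9) nearest=1 d=6 new=(1,9) → blocked by [1,5]×[7,15], reject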